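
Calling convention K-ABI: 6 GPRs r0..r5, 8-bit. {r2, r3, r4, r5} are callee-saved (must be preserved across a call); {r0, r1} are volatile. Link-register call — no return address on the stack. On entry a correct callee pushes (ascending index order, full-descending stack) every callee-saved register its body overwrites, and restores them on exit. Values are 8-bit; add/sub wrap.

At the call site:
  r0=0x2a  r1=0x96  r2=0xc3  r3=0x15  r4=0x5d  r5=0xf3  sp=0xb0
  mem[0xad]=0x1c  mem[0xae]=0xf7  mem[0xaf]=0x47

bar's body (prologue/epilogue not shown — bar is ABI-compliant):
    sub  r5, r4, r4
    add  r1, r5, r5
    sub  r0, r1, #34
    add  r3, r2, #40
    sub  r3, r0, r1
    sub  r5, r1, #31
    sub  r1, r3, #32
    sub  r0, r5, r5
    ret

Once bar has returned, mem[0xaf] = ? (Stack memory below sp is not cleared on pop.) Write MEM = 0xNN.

MEM = 0x15

prologue: push r3 -> mem[0xaf]=0x15, sp=0xaf
prologue: push r5 -> mem[0xae]=0xf3, sp=0xae
body[0] sub  r5, r4, r4 -> r5=0x00
body[1] add  r1, r5, r5 -> r1=0x00
body[2] sub  r0, r1, #34 -> r0=0xde
body[3] add  r3, r2, #40 -> r3=0xeb
body[4] sub  r3, r0, r1 -> r3=0xde
body[5] sub  r5, r1, #31 -> r5=0xe1
body[6] sub  r1, r3, #32 -> r1=0xbe
body[7] sub  r0, r5, r5 -> r0=0x00
epilogue: pop r5=0xf3, sp=0xaf
epilogue: pop r3=0x15, sp=0xb0
prologue pushed ['r3', 'r5'] at ['0xaf', '0xae']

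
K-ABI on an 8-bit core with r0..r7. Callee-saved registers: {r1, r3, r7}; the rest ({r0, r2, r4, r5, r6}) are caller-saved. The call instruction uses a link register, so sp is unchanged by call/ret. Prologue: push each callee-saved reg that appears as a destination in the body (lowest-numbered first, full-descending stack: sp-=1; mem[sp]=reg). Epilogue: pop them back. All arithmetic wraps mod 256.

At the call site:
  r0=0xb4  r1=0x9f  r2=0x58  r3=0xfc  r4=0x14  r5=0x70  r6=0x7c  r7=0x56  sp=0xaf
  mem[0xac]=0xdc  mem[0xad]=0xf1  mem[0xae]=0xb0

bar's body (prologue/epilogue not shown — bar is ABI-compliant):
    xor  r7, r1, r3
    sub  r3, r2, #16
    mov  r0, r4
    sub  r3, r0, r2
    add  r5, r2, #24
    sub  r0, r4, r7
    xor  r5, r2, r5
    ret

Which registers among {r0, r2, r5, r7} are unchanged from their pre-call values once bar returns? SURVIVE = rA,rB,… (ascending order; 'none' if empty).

SURVIVE = r2,r7

prologue: push r3 -> mem[0xae]=0xfc, sp=0xae
prologue: push r7 -> mem[0xad]=0x56, sp=0xad
body[0] xor  r7, r1, r3 -> r7=0x63
body[1] sub  r3, r2, #16 -> r3=0x48
body[2] mov  r0, r4 -> r0=0x14
body[3] sub  r3, r0, r2 -> r3=0xbc
body[4] add  r5, r2, #24 -> r5=0x70
body[5] sub  r0, r4, r7 -> r0=0xb1
body[6] xor  r5, r2, r5 -> r5=0x28
epilogue: pop r7=0x56, sp=0xae
epilogue: pop r3=0xfc, sp=0xaf
r0: caller-saved, written=True
r2: caller-saved, written=False
r5: caller-saved, written=True
r7: callee-saved, written=True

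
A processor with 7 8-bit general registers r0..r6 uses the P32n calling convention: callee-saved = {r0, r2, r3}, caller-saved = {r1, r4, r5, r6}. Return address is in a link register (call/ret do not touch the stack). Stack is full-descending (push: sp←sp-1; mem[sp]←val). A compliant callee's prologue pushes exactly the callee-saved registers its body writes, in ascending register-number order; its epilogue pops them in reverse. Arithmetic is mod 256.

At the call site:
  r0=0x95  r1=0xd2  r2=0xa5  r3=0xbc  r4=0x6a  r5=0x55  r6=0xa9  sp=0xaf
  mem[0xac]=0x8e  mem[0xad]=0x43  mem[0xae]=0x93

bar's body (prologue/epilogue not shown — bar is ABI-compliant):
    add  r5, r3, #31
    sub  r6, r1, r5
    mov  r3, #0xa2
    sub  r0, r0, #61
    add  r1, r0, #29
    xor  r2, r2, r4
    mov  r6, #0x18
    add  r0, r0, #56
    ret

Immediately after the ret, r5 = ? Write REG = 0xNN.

prologue: push r0 -> mem[0xae]=0x95, sp=0xae
prologue: push r2 -> mem[0xad]=0xa5, sp=0xad
prologue: push r3 -> mem[0xac]=0xbc, sp=0xac
body[0] add  r5, r3, #31 -> r5=0xdb
body[1] sub  r6, r1, r5 -> r6=0xf7
body[2] mov  r3, #0xa2 -> r3=0xa2
body[3] sub  r0, r0, #61 -> r0=0x58
body[4] add  r1, r0, #29 -> r1=0x75
body[5] xor  r2, r2, r4 -> r2=0xcf
body[6] mov  r6, #0x18 -> r6=0x18
body[7] add  r0, r0, #56 -> r0=0x90
epilogue: pop r3=0xbc, sp=0xad
epilogue: pop r2=0xa5, sp=0xae
epilogue: pop r0=0x95, sp=0xaf
r5 is caller-saved -> body value

REG = 0xdb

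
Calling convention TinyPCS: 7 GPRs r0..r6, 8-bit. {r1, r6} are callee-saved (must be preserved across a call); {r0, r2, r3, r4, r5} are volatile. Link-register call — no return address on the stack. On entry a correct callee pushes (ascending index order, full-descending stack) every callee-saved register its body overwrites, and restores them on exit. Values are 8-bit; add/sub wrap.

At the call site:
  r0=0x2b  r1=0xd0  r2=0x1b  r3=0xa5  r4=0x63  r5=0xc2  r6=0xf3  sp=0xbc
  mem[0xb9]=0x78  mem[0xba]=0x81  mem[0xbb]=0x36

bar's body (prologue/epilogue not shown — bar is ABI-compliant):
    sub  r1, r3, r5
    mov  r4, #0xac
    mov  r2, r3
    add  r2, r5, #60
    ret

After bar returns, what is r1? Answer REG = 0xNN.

REG = 0xd0

prologue: push r1 → mem[0xbb]=0xd0, sp=0xbb
body[0] sub  r1, r3, r5 → r1=0xe3
body[1] mov  r4, #0xac → r4=0xac
body[2] mov  r2, r3 → r2=0xa5
body[3] add  r2, r5, #60 → r2=0xfe
epilogue: pop r1=0xd0, sp=0xbc
r1 is callee-saved → restored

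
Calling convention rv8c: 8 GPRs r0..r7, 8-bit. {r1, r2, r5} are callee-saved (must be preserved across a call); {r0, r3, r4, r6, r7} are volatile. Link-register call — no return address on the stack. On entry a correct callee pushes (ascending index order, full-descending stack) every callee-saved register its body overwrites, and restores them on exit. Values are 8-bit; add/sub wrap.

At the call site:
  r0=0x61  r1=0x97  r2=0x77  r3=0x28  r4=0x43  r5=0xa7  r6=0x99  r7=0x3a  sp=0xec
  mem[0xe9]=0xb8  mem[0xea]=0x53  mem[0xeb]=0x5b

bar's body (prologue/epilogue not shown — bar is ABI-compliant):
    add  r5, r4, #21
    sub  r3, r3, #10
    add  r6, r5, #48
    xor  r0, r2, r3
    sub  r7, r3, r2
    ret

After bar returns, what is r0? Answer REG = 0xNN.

REG = 0x69

prologue: push r5 → mem[0xeb]=0xa7, sp=0xeb
body[0] add  r5, r4, #21 → r5=0x58
body[1] sub  r3, r3, #10 → r3=0x1e
body[2] add  r6, r5, #48 → r6=0x88
body[3] xor  r0, r2, r3 → r0=0x69
body[4] sub  r7, r3, r2 → r7=0xa7
epilogue: pop r5=0xa7, sp=0xec
r0 is caller-saved → body value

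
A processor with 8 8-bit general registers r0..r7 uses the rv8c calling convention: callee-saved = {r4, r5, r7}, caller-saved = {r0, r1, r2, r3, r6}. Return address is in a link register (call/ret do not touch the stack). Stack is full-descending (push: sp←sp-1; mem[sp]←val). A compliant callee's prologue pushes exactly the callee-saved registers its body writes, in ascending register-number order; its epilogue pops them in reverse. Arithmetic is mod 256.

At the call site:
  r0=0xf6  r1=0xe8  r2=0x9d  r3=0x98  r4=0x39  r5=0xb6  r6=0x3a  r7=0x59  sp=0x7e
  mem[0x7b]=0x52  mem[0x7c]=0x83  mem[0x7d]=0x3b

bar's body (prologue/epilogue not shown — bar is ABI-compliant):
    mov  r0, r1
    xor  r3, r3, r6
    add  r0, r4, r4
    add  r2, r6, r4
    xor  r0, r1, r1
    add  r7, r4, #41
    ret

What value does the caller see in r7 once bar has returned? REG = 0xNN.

REG = 0x59

prologue: push r7 → mem[0x7d]=0x59, sp=0x7d
body[0] mov  r0, r1 → r0=0xe8
body[1] xor  r3, r3, r6 → r3=0xa2
body[2] add  r0, r4, r4 → r0=0x72
body[3] add  r2, r6, r4 → r2=0x73
body[4] xor  r0, r1, r1 → r0=0x00
body[5] add  r7, r4, #41 → r7=0x62
epilogue: pop r7=0x59, sp=0x7e
r7 is callee-saved → restored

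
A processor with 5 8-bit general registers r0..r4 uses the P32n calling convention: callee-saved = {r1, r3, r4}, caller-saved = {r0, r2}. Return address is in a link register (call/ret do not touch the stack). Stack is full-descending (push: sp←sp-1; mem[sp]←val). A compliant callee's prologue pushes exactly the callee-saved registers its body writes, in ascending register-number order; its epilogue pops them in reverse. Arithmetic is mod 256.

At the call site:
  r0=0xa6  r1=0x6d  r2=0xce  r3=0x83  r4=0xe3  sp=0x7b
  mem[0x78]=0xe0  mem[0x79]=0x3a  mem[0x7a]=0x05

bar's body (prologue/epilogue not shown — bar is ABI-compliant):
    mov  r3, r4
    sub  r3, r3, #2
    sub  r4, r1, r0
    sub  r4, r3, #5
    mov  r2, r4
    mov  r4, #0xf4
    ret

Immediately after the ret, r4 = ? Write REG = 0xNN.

REG = 0xe3

prologue: push r3 -> mem[0x7a]=0x83, sp=0x7a
prologue: push r4 -> mem[0x79]=0xe3, sp=0x79
body[0] mov  r3, r4 -> r3=0xe3
body[1] sub  r3, r3, #2 -> r3=0xe1
body[2] sub  r4, r1, r0 -> r4=0xc7
body[3] sub  r4, r3, #5 -> r4=0xdc
body[4] mov  r2, r4 -> r2=0xdc
body[5] mov  r4, #0xf4 -> r4=0xf4
epilogue: pop r4=0xe3, sp=0x7a
epilogue: pop r3=0x83, sp=0x7b
r4 is callee-saved -> restored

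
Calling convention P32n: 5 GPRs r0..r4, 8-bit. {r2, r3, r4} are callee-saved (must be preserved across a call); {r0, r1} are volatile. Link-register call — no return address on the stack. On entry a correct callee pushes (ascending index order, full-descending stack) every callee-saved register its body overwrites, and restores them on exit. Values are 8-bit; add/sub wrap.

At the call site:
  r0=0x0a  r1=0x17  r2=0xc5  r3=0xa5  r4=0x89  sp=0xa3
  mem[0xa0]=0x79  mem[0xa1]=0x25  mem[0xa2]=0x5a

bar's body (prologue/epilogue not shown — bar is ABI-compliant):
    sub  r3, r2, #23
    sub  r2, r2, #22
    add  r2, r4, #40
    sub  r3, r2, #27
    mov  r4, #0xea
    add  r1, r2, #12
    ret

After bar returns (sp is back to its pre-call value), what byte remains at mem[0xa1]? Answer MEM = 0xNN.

prologue: push r2 -> mem[0xa2]=0xc5, sp=0xa2
prologue: push r3 -> mem[0xa1]=0xa5, sp=0xa1
prologue: push r4 -> mem[0xa0]=0x89, sp=0xa0
body[0] sub  r3, r2, #23 -> r3=0xae
body[1] sub  r2, r2, #22 -> r2=0xaf
body[2] add  r2, r4, #40 -> r2=0xb1
body[3] sub  r3, r2, #27 -> r3=0x96
body[4] mov  r4, #0xea -> r4=0xea
body[5] add  r1, r2, #12 -> r1=0xbd
epilogue: pop r4=0x89, sp=0xa1
epilogue: pop r3=0xa5, sp=0xa2
epilogue: pop r2=0xc5, sp=0xa3
prologue pushed ['r2', 'r3', 'r4'] at ['0xa2', '0xa1', '0xa0']

MEM = 0xa5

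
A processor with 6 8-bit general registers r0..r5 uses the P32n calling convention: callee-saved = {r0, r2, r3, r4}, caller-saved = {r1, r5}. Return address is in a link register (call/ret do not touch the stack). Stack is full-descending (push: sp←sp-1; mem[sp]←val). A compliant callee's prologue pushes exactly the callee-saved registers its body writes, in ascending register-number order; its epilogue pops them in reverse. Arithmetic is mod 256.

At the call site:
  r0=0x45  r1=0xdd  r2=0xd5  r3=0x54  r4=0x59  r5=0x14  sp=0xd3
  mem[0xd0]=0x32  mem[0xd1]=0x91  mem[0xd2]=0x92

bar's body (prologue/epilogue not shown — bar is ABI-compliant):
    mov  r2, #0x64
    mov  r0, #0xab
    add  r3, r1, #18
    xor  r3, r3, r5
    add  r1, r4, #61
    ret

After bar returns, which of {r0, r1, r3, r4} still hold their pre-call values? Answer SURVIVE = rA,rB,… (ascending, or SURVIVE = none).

SURVIVE = r0,r3,r4

prologue: push r0 -> mem[0xd2]=0x45, sp=0xd2
prologue: push r2 -> mem[0xd1]=0xd5, sp=0xd1
prologue: push r3 -> mem[0xd0]=0x54, sp=0xd0
body[0] mov  r2, #0x64 -> r2=0x64
body[1] mov  r0, #0xab -> r0=0xab
body[2] add  r3, r1, #18 -> r3=0xef
body[3] xor  r3, r3, r5 -> r3=0xfb
body[4] add  r1, r4, #61 -> r1=0x96
epilogue: pop r3=0x54, sp=0xd1
epilogue: pop r2=0xd5, sp=0xd2
epilogue: pop r0=0x45, sp=0xd3
r0: callee-saved, written=True
r1: caller-saved, written=True
r3: callee-saved, written=True
r4: callee-saved, written=False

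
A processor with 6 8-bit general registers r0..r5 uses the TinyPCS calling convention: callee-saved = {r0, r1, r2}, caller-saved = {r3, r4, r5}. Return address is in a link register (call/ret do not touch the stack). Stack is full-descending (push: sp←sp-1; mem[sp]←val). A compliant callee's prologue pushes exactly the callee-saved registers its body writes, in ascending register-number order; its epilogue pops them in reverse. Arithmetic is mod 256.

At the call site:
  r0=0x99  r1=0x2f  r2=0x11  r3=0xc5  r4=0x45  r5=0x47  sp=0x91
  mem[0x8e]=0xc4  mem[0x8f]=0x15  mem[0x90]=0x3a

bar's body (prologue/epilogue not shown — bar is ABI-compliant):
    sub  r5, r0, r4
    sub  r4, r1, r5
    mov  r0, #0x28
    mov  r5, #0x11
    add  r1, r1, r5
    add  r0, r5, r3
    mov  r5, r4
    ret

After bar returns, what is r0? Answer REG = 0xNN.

REG = 0x99

prologue: push r0 → mem[0x90]=0x99, sp=0x90
prologue: push r1 → mem[0x8f]=0x2f, sp=0x8f
body[0] sub  r5, r0, r4 → r5=0x54
body[1] sub  r4, r1, r5 → r4=0xdb
body[2] mov  r0, #0x28 → r0=0x28
body[3] mov  r5, #0x11 → r5=0x11
body[4] add  r1, r1, r5 → r1=0x40
body[5] add  r0, r5, r3 → r0=0xd6
body[6] mov  r5, r4 → r5=0xdb
epilogue: pop r1=0x2f, sp=0x90
epilogue: pop r0=0x99, sp=0x91
r0 is callee-saved → restored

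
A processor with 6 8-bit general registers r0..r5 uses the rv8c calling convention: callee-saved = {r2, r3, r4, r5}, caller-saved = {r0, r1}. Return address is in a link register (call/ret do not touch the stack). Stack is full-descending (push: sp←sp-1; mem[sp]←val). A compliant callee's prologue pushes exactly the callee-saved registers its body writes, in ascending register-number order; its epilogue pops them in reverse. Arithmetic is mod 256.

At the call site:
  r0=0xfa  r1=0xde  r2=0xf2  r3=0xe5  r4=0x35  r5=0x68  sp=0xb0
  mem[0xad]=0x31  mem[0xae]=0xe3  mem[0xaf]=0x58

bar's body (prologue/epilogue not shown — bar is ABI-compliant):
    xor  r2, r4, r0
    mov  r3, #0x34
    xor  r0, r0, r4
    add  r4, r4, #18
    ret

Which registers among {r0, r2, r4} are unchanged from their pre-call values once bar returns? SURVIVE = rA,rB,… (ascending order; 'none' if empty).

prologue: push r2 -> mem[0xaf]=0xf2, sp=0xaf
prologue: push r3 -> mem[0xae]=0xe5, sp=0xae
prologue: push r4 -> mem[0xad]=0x35, sp=0xad
body[0] xor  r2, r4, r0 -> r2=0xcf
body[1] mov  r3, #0x34 -> r3=0x34
body[2] xor  r0, r0, r4 -> r0=0xcf
body[3] add  r4, r4, #18 -> r4=0x47
epilogue: pop r4=0x35, sp=0xae
epilogue: pop r3=0xe5, sp=0xaf
epilogue: pop r2=0xf2, sp=0xb0
r0: caller-saved, written=True
r2: callee-saved, written=True
r4: callee-saved, written=True

SURVIVE = r2,r4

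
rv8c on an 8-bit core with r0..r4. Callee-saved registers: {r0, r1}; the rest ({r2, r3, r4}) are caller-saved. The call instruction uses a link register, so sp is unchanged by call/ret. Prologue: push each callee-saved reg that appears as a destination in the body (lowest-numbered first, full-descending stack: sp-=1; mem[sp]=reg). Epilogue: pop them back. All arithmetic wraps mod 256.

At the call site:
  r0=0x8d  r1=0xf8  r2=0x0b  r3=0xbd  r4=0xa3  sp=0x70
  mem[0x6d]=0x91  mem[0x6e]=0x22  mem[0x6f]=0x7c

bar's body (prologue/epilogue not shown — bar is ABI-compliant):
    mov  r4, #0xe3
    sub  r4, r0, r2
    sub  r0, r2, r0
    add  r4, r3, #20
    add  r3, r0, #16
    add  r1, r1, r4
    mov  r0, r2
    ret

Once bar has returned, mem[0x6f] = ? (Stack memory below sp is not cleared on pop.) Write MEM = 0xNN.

prologue: push r0 -> mem[0x6f]=0x8d, sp=0x6f
prologue: push r1 -> mem[0x6e]=0xf8, sp=0x6e
body[0] mov  r4, #0xe3 -> r4=0xe3
body[1] sub  r4, r0, r2 -> r4=0x82
body[2] sub  r0, r2, r0 -> r0=0x7e
body[3] add  r4, r3, #20 -> r4=0xd1
body[4] add  r3, r0, #16 -> r3=0x8e
body[5] add  r1, r1, r4 -> r1=0xc9
body[6] mov  r0, r2 -> r0=0x0b
epilogue: pop r1=0xf8, sp=0x6f
epilogue: pop r0=0x8d, sp=0x70
prologue pushed ['r0', 'r1'] at ['0x6f', '0x6e']

MEM = 0x8d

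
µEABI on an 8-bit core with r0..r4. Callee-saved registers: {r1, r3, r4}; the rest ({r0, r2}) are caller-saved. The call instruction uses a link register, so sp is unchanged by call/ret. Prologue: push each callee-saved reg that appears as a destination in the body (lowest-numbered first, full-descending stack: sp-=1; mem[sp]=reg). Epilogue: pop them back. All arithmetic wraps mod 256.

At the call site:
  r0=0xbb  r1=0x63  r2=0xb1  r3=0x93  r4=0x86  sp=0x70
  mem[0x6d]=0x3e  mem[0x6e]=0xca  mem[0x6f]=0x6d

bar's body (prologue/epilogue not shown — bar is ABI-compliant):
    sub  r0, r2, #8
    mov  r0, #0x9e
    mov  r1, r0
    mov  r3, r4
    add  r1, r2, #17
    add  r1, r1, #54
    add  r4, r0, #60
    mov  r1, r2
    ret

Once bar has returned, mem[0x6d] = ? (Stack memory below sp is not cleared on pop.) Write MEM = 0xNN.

MEM = 0x86

prologue: push r1 → mem[0x6f]=0x63, sp=0x6f
prologue: push r3 → mem[0x6e]=0x93, sp=0x6e
prologue: push r4 → mem[0x6d]=0x86, sp=0x6d
body[0] sub  r0, r2, #8 → r0=0xa9
body[1] mov  r0, #0x9e → r0=0x9e
body[2] mov  r1, r0 → r1=0x9e
body[3] mov  r3, r4 → r3=0x86
body[4] add  r1, r2, #17 → r1=0xc2
body[5] add  r1, r1, #54 → r1=0xf8
body[6] add  r4, r0, #60 → r4=0xda
body[7] mov  r1, r2 → r1=0xb1
epilogue: pop r4=0x86, sp=0x6e
epilogue: pop r3=0x93, sp=0x6f
epilogue: pop r1=0x63, sp=0x70
prologue pushed ['r1', 'r3', 'r4'] at ['0x6f', '0x6e', '0x6d']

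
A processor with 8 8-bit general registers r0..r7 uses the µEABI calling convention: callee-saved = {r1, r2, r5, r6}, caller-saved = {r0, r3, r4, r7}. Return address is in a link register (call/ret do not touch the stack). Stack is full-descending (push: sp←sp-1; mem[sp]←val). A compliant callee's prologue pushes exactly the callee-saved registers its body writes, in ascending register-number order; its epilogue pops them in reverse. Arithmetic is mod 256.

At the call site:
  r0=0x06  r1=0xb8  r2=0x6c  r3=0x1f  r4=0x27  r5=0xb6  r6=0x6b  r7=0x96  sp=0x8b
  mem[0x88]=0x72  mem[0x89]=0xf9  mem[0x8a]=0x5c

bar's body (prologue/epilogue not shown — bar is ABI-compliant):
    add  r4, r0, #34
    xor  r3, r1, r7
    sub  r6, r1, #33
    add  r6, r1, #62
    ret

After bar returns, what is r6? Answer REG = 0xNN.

REG = 0x6b

prologue: push r6 -> mem[0x8a]=0x6b, sp=0x8a
body[0] add  r4, r0, #34 -> r4=0x28
body[1] xor  r3, r1, r7 -> r3=0x2e
body[2] sub  r6, r1, #33 -> r6=0x97
body[3] add  r6, r1, #62 -> r6=0xf6
epilogue: pop r6=0x6b, sp=0x8b
r6 is callee-saved -> restored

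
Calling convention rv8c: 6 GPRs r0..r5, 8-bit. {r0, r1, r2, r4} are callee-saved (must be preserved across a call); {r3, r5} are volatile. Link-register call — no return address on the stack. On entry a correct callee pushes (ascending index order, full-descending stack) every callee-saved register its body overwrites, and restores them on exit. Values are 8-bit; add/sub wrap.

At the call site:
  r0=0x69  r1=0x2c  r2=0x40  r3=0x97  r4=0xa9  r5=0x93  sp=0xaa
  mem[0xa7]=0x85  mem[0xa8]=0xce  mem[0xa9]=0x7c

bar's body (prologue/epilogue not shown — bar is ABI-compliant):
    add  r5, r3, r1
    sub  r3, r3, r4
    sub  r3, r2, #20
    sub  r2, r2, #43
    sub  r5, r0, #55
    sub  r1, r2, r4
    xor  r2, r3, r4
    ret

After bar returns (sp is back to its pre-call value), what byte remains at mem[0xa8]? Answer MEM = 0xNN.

prologue: push r1 -> mem[0xa9]=0x2c, sp=0xa9
prologue: push r2 -> mem[0xa8]=0x40, sp=0xa8
body[0] add  r5, r3, r1 -> r5=0xc3
body[1] sub  r3, r3, r4 -> r3=0xee
body[2] sub  r3, r2, #20 -> r3=0x2c
body[3] sub  r2, r2, #43 -> r2=0x15
body[4] sub  r5, r0, #55 -> r5=0x32
body[5] sub  r1, r2, r4 -> r1=0x6c
body[6] xor  r2, r3, r4 -> r2=0x85
epilogue: pop r2=0x40, sp=0xa9
epilogue: pop r1=0x2c, sp=0xaa
prologue pushed ['r1', 'r2'] at ['0xa9', '0xa8']

MEM = 0x40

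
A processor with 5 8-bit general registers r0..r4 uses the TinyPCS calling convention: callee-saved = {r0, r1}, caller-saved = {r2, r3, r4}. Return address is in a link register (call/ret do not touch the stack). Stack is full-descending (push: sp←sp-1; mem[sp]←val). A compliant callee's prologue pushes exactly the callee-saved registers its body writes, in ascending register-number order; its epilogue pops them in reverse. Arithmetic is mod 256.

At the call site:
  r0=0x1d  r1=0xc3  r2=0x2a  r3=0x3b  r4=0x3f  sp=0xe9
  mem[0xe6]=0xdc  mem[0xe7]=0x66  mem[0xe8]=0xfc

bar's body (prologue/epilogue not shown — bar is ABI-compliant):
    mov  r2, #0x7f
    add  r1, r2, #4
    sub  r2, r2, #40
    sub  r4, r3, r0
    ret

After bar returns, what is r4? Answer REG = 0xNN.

REG = 0x1e

prologue: push r1 -> mem[0xe8]=0xc3, sp=0xe8
body[0] mov  r2, #0x7f -> r2=0x7f
body[1] add  r1, r2, #4 -> r1=0x83
body[2] sub  r2, r2, #40 -> r2=0x57
body[3] sub  r4, r3, r0 -> r4=0x1e
epilogue: pop r1=0xc3, sp=0xe9
r4 is caller-saved -> body value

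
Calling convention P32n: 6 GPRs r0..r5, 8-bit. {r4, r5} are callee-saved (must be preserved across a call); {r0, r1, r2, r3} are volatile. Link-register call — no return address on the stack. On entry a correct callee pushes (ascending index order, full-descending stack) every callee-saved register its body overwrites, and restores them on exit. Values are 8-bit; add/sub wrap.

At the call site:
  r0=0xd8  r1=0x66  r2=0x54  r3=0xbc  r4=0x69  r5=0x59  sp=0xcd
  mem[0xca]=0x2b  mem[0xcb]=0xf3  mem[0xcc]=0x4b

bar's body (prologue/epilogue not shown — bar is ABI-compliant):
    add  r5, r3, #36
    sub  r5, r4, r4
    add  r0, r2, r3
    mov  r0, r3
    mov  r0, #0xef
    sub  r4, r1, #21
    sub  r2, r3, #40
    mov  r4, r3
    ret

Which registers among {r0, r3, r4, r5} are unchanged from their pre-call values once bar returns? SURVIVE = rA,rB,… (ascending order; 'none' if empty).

prologue: push r4 → mem[0xcc]=0x69, sp=0xcc
prologue: push r5 → mem[0xcb]=0x59, sp=0xcb
body[0] add  r5, r3, #36 → r5=0xe0
body[1] sub  r5, r4, r4 → r5=0x00
body[2] add  r0, r2, r3 → r0=0x10
body[3] mov  r0, r3 → r0=0xbc
body[4] mov  r0, #0xef → r0=0xef
body[5] sub  r4, r1, #21 → r4=0x51
body[6] sub  r2, r3, #40 → r2=0x94
body[7] mov  r4, r3 → r4=0xbc
epilogue: pop r5=0x59, sp=0xcc
epilogue: pop r4=0x69, sp=0xcd
r0: caller-saved, written=True
r3: caller-saved, written=False
r4: callee-saved, written=True
r5: callee-saved, written=True

SURVIVE = r3,r4,r5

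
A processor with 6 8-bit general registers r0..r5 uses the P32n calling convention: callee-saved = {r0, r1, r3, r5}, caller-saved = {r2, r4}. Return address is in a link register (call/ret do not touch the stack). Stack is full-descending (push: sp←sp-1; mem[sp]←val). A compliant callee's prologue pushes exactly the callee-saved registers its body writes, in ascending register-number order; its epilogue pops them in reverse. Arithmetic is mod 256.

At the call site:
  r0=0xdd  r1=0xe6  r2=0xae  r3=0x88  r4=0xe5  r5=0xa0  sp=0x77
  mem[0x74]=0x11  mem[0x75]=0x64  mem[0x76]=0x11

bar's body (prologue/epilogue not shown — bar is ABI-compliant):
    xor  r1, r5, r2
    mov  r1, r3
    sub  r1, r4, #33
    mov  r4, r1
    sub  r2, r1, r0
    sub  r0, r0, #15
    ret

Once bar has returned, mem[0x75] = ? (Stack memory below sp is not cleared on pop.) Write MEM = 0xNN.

MEM = 0xe6

prologue: push r0 -> mem[0x76]=0xdd, sp=0x76
prologue: push r1 -> mem[0x75]=0xe6, sp=0x75
body[0] xor  r1, r5, r2 -> r1=0x0e
body[1] mov  r1, r3 -> r1=0x88
body[2] sub  r1, r4, #33 -> r1=0xc4
body[3] mov  r4, r1 -> r4=0xc4
body[4] sub  r2, r1, r0 -> r2=0xe7
body[5] sub  r0, r0, #15 -> r0=0xce
epilogue: pop r1=0xe6, sp=0x76
epilogue: pop r0=0xdd, sp=0x77
prologue pushed ['r0', 'r1'] at ['0x76', '0x75']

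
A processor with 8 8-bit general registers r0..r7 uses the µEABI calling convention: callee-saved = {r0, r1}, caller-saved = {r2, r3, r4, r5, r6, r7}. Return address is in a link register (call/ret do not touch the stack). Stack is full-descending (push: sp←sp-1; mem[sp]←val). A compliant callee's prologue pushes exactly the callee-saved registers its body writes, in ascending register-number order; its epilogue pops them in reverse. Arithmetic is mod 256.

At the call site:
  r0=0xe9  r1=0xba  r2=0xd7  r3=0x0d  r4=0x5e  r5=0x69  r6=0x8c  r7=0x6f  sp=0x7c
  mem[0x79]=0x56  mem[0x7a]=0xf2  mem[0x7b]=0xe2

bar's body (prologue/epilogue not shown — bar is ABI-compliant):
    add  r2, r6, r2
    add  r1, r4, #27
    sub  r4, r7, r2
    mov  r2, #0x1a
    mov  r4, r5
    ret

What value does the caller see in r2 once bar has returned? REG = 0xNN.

REG = 0x1a

prologue: push r1 -> mem[0x7b]=0xba, sp=0x7b
body[0] add  r2, r6, r2 -> r2=0x63
body[1] add  r1, r4, #27 -> r1=0x79
body[2] sub  r4, r7, r2 -> r4=0x0c
body[3] mov  r2, #0x1a -> r2=0x1a
body[4] mov  r4, r5 -> r4=0x69
epilogue: pop r1=0xba, sp=0x7c
r2 is caller-saved -> body value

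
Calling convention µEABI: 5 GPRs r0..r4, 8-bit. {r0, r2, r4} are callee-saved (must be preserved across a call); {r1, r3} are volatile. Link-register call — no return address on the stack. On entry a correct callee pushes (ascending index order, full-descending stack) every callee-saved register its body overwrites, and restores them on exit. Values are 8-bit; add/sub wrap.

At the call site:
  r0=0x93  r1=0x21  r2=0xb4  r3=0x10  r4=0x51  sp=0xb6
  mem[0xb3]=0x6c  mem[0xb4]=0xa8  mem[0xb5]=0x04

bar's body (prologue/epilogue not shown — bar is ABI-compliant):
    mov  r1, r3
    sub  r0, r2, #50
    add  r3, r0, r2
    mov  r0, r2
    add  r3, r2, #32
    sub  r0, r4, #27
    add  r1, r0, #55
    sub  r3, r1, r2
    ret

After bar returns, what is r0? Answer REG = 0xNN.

REG = 0x93

prologue: push r0 → mem[0xb5]=0x93, sp=0xb5
body[0] mov  r1, r3 → r1=0x10
body[1] sub  r0, r2, #50 → r0=0x82
body[2] add  r3, r0, r2 → r3=0x36
body[3] mov  r0, r2 → r0=0xb4
body[4] add  r3, r2, #32 → r3=0xd4
body[5] sub  r0, r4, #27 → r0=0x36
body[6] add  r1, r0, #55 → r1=0x6d
body[7] sub  r3, r1, r2 → r3=0xb9
epilogue: pop r0=0x93, sp=0xb6
r0 is callee-saved → restored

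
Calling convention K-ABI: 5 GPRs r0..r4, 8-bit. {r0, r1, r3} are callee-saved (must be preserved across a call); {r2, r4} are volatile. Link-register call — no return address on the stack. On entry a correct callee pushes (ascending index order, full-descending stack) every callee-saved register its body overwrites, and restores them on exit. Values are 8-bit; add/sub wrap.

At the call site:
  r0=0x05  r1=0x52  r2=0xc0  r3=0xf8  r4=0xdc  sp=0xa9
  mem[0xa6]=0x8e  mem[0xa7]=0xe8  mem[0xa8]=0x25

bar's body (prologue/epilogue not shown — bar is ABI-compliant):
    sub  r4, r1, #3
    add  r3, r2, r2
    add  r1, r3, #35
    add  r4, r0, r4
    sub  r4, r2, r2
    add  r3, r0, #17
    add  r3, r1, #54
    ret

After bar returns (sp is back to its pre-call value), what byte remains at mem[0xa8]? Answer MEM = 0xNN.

MEM = 0x52

prologue: push r1 → mem[0xa8]=0x52, sp=0xa8
prologue: push r3 → mem[0xa7]=0xf8, sp=0xa7
body[0] sub  r4, r1, #3 → r4=0x4f
body[1] add  r3, r2, r2 → r3=0x80
body[2] add  r1, r3, #35 → r1=0xa3
body[3] add  r4, r0, r4 → r4=0x54
body[4] sub  r4, r2, r2 → r4=0x00
body[5] add  r3, r0, #17 → r3=0x16
body[6] add  r3, r1, #54 → r3=0xd9
epilogue: pop r3=0xf8, sp=0xa8
epilogue: pop r1=0x52, sp=0xa9
prologue pushed ['r1', 'r3'] at ['0xa8', '0xa7']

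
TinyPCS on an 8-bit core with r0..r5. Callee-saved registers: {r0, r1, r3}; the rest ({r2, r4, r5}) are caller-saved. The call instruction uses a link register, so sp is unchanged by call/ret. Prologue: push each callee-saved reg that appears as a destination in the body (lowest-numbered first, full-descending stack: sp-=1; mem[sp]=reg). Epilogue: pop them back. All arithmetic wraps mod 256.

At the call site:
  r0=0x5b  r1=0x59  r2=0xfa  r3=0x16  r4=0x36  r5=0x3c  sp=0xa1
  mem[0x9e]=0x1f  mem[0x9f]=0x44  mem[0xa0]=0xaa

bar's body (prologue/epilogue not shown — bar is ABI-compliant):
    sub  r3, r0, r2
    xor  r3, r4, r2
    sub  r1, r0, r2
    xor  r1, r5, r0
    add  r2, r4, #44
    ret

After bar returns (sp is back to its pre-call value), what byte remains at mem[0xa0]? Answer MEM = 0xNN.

prologue: push r1 → mem[0xa0]=0x59, sp=0xa0
prologue: push r3 → mem[0x9f]=0x16, sp=0x9f
body[0] sub  r3, r0, r2 → r3=0x61
body[1] xor  r3, r4, r2 → r3=0xcc
body[2] sub  r1, r0, r2 → r1=0x61
body[3] xor  r1, r5, r0 → r1=0x67
body[4] add  r2, r4, #44 → r2=0x62
epilogue: pop r3=0x16, sp=0xa0
epilogue: pop r1=0x59, sp=0xa1
prologue pushed ['r1', 'r3'] at ['0xa0', '0x9f']

MEM = 0x59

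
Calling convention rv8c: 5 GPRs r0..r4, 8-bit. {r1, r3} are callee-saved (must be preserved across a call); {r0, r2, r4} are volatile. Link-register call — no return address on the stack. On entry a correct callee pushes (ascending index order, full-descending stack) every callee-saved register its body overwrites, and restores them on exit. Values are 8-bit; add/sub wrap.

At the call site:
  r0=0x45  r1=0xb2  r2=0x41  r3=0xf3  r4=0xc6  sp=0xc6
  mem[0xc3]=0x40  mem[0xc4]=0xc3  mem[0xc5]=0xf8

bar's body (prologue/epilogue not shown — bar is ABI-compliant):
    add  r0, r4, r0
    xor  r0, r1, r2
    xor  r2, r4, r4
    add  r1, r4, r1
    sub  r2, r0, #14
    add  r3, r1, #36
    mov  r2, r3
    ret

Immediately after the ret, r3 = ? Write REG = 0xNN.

prologue: push r1 -> mem[0xc5]=0xb2, sp=0xc5
prologue: push r3 -> mem[0xc4]=0xf3, sp=0xc4
body[0] add  r0, r4, r0 -> r0=0x0b
body[1] xor  r0, r1, r2 -> r0=0xf3
body[2] xor  r2, r4, r4 -> r2=0x00
body[3] add  r1, r4, r1 -> r1=0x78
body[4] sub  r2, r0, #14 -> r2=0xe5
body[5] add  r3, r1, #36 -> r3=0x9c
body[6] mov  r2, r3 -> r2=0x9c
epilogue: pop r3=0xf3, sp=0xc5
epilogue: pop r1=0xb2, sp=0xc6
r3 is callee-saved -> restored

REG = 0xf3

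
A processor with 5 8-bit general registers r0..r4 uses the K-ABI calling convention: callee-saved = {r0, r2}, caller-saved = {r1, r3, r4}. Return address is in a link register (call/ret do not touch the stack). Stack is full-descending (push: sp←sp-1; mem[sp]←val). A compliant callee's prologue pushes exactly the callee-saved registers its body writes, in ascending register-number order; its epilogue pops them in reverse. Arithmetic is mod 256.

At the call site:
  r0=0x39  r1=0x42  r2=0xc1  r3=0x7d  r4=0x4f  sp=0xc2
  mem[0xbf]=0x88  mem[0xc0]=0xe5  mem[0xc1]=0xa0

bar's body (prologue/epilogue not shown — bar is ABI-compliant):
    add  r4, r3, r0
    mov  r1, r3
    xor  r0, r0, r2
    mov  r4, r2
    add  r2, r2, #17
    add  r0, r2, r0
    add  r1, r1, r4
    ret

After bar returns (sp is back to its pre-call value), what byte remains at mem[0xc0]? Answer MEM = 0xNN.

prologue: push r0 → mem[0xc1]=0x39, sp=0xc1
prologue: push r2 → mem[0xc0]=0xc1, sp=0xc0
body[0] add  r4, r3, r0 → r4=0xb6
body[1] mov  r1, r3 → r1=0x7d
body[2] xor  r0, r0, r2 → r0=0xf8
body[3] mov  r4, r2 → r4=0xc1
body[4] add  r2, r2, #17 → r2=0xd2
body[5] add  r0, r2, r0 → r0=0xca
body[6] add  r1, r1, r4 → r1=0x3e
epilogue: pop r2=0xc1, sp=0xc1
epilogue: pop r0=0x39, sp=0xc2
prologue pushed ['r0', 'r2'] at ['0xc1', '0xc0']

MEM = 0xc1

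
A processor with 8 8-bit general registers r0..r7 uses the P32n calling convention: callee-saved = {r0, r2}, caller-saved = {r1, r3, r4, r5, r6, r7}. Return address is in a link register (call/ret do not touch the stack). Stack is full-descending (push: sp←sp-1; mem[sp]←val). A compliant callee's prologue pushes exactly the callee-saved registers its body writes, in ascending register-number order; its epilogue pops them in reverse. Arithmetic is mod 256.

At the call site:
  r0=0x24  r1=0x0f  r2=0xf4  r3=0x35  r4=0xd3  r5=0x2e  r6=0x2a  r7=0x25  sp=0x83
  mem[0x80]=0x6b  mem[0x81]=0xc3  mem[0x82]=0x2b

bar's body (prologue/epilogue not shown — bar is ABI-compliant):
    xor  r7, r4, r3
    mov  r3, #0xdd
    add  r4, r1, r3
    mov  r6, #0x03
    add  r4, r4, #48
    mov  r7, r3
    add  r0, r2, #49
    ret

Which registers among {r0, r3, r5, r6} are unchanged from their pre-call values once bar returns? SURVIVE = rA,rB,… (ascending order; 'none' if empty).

prologue: push r0 → mem[0x82]=0x24, sp=0x82
body[0] xor  r7, r4, r3 → r7=0xe6
body[1] mov  r3, #0xdd → r3=0xdd
body[2] add  r4, r1, r3 → r4=0xec
body[3] mov  r6, #0x03 → r6=0x03
body[4] add  r4, r4, #48 → r4=0x1c
body[5] mov  r7, r3 → r7=0xdd
body[6] add  r0, r2, #49 → r0=0x25
epilogue: pop r0=0x24, sp=0x83
r0: callee-saved, written=True
r3: caller-saved, written=True
r5: caller-saved, written=False
r6: caller-saved, written=True

SURVIVE = r0,r5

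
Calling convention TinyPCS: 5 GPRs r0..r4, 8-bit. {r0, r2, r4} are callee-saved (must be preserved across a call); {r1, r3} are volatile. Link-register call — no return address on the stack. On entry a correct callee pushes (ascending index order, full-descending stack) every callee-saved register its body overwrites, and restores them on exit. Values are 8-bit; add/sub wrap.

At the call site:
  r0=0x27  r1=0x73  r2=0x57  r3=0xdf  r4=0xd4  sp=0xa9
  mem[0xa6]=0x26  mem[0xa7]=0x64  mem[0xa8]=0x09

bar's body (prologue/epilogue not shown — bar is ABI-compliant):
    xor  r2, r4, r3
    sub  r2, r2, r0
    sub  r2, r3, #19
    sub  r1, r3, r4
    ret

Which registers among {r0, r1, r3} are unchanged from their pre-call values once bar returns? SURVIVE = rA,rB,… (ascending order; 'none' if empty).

prologue: push r2 -> mem[0xa8]=0x57, sp=0xa8
body[0] xor  r2, r4, r3 -> r2=0x0b
body[1] sub  r2, r2, r0 -> r2=0xe4
body[2] sub  r2, r3, #19 -> r2=0xcc
body[3] sub  r1, r3, r4 -> r1=0x0b
epilogue: pop r2=0x57, sp=0xa9
r0: callee-saved, written=False
r1: caller-saved, written=True
r3: caller-saved, written=False

SURVIVE = r0,r3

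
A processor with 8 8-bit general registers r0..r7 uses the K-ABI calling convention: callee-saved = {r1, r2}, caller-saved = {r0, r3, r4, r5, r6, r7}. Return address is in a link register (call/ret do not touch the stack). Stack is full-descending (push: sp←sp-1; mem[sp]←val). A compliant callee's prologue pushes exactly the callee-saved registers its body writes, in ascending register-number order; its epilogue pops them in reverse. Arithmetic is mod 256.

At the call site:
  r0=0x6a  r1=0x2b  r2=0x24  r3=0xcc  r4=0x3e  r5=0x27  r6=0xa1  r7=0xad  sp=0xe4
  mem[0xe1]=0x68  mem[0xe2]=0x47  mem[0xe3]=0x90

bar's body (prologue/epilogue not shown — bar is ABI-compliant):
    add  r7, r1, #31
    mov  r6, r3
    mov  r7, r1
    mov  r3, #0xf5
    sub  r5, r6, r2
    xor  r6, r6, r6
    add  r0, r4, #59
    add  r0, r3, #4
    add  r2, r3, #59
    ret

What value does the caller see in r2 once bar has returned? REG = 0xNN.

REG = 0x24

prologue: push r2 → mem[0xe3]=0x24, sp=0xe3
body[0] add  r7, r1, #31 → r7=0x4a
body[1] mov  r6, r3 → r6=0xcc
body[2] mov  r7, r1 → r7=0x2b
body[3] mov  r3, #0xf5 → r3=0xf5
body[4] sub  r5, r6, r2 → r5=0xa8
body[5] xor  r6, r6, r6 → r6=0x00
body[6] add  r0, r4, #59 → r0=0x79
body[7] add  r0, r3, #4 → r0=0xf9
body[8] add  r2, r3, #59 → r2=0x30
epilogue: pop r2=0x24, sp=0xe4
r2 is callee-saved → restored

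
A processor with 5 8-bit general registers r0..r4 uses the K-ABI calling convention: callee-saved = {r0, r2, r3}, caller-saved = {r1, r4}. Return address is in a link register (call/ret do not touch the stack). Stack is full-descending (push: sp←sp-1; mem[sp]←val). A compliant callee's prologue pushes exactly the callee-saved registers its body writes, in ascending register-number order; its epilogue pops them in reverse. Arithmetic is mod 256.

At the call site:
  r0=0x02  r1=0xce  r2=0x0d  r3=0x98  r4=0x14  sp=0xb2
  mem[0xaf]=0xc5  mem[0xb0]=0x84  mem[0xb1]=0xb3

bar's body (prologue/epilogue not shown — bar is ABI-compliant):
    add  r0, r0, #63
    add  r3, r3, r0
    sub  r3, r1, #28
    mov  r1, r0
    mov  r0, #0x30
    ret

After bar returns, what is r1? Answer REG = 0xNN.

prologue: push r0 → mem[0xb1]=0x02, sp=0xb1
prologue: push r3 → mem[0xb0]=0x98, sp=0xb0
body[0] add  r0, r0, #63 → r0=0x41
body[1] add  r3, r3, r0 → r3=0xd9
body[2] sub  r3, r1, #28 → r3=0xb2
body[3] mov  r1, r0 → r1=0x41
body[4] mov  r0, #0x30 → r0=0x30
epilogue: pop r3=0x98, sp=0xb1
epilogue: pop r0=0x02, sp=0xb2
r1 is caller-saved → body value

REG = 0x41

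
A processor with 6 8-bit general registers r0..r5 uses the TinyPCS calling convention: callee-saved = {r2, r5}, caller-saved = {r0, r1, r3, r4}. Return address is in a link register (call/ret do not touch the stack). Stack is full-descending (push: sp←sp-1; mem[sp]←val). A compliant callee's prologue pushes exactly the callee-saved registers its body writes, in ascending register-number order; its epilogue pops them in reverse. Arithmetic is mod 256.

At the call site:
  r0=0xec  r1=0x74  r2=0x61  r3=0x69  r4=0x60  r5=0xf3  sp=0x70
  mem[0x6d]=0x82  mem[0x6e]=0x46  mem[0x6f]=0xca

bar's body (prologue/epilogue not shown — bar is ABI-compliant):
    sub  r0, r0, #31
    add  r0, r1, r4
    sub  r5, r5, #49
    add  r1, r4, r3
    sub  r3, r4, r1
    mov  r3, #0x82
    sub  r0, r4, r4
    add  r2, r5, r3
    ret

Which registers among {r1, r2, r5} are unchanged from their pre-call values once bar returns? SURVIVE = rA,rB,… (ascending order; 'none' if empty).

SURVIVE = r2,r5

prologue: push r2 -> mem[0x6f]=0x61, sp=0x6f
prologue: push r5 -> mem[0x6e]=0xf3, sp=0x6e
body[0] sub  r0, r0, #31 -> r0=0xcd
body[1] add  r0, r1, r4 -> r0=0xd4
body[2] sub  r5, r5, #49 -> r5=0xc2
body[3] add  r1, r4, r3 -> r1=0xc9
body[4] sub  r3, r4, r1 -> r3=0x97
body[5] mov  r3, #0x82 -> r3=0x82
body[6] sub  r0, r4, r4 -> r0=0x00
body[7] add  r2, r5, r3 -> r2=0x44
epilogue: pop r5=0xf3, sp=0x6f
epilogue: pop r2=0x61, sp=0x70
r1: caller-saved, written=True
r2: callee-saved, written=True
r5: callee-saved, written=True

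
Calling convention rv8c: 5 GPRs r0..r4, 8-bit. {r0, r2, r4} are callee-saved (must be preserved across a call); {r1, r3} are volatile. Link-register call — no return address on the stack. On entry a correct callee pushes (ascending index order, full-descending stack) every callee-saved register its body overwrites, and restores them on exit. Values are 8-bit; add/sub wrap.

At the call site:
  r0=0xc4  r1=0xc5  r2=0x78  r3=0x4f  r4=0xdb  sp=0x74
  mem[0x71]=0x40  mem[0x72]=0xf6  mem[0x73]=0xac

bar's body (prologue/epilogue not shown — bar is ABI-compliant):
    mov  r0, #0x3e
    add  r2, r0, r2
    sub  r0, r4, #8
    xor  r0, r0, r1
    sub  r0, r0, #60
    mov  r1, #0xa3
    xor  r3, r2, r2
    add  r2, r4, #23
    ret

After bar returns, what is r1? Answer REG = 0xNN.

prologue: push r0 -> mem[0x73]=0xc4, sp=0x73
prologue: push r2 -> mem[0x72]=0x78, sp=0x72
body[0] mov  r0, #0x3e -> r0=0x3e
body[1] add  r2, r0, r2 -> r2=0xb6
body[2] sub  r0, r4, #8 -> r0=0xd3
body[3] xor  r0, r0, r1 -> r0=0x16
body[4] sub  r0, r0, #60 -> r0=0xda
body[5] mov  r1, #0xa3 -> r1=0xa3
body[6] xor  r3, r2, r2 -> r3=0x00
body[7] add  r2, r4, #23 -> r2=0xf2
epilogue: pop r2=0x78, sp=0x73
epilogue: pop r0=0xc4, sp=0x74
r1 is caller-saved -> body value

REG = 0xa3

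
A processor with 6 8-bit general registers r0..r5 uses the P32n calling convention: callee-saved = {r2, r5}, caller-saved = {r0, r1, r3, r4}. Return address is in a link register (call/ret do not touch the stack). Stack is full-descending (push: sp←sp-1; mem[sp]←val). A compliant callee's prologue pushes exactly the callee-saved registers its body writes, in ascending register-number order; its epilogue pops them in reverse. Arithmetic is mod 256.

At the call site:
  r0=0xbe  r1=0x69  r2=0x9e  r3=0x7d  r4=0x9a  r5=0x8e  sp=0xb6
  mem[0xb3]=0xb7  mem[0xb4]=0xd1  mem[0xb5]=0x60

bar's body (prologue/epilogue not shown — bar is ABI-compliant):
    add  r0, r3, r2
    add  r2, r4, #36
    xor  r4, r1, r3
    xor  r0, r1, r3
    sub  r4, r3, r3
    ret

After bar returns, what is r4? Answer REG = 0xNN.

prologue: push r2 -> mem[0xb5]=0x9e, sp=0xb5
body[0] add  r0, r3, r2 -> r0=0x1b
body[1] add  r2, r4, #36 -> r2=0xbe
body[2] xor  r4, r1, r3 -> r4=0x14
body[3] xor  r0, r1, r3 -> r0=0x14
body[4] sub  r4, r3, r3 -> r4=0x00
epilogue: pop r2=0x9e, sp=0xb6
r4 is caller-saved -> body value

REG = 0x00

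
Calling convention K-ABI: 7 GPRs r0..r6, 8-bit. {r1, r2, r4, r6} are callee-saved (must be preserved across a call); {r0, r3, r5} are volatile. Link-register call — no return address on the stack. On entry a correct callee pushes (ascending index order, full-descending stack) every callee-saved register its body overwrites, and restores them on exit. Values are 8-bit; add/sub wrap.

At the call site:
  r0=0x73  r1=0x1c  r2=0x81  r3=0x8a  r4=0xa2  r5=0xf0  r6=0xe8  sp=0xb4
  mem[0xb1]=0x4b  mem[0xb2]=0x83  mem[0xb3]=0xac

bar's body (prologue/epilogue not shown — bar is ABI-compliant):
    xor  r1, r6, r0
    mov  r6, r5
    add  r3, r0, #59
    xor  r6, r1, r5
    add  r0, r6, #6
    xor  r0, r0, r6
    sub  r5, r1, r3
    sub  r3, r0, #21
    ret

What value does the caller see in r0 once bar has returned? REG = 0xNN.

REG = 0x1a

prologue: push r1 -> mem[0xb3]=0x1c, sp=0xb3
prologue: push r6 -> mem[0xb2]=0xe8, sp=0xb2
body[0] xor  r1, r6, r0 -> r1=0x9b
body[1] mov  r6, r5 -> r6=0xf0
body[2] add  r3, r0, #59 -> r3=0xae
body[3] xor  r6, r1, r5 -> r6=0x6b
body[4] add  r0, r6, #6 -> r0=0x71
body[5] xor  r0, r0, r6 -> r0=0x1a
body[6] sub  r5, r1, r3 -> r5=0xed
body[7] sub  r3, r0, #21 -> r3=0x05
epilogue: pop r6=0xe8, sp=0xb3
epilogue: pop r1=0x1c, sp=0xb4
r0 is caller-saved -> body value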